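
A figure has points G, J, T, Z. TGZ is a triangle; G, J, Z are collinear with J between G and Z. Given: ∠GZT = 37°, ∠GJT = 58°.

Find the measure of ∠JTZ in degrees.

∠JTZ = 21°

1. ∠JZT = 37°  [J on ray ZG]
2. ∠TJZ = 122°  [linear pair at J on GZ]
3. ∠JTZ = 21°  [△TJZ]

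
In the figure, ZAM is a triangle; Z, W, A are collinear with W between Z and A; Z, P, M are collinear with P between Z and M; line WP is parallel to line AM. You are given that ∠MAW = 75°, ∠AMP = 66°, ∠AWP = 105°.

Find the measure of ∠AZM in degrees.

∠AZM = 39°

1. ∠MAZ = 75°  [W on ray AZ]
2. ∠AMZ = 66°  [P on ray MZ]
3. ∠AZM = 39°  [△ZAM]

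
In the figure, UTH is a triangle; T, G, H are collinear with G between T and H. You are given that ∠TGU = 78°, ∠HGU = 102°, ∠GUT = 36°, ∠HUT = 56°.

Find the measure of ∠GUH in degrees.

∠GUH = 20°

1. ∠GTU = 66°  [△UTG]
2. ∠HTU = 66°  [G on ray TH]
3. ∠THU = 58°  [△UTH]
4. ∠GHU = 58°  [G on ray HT]
5. ∠GUH = 20°  [△UGH]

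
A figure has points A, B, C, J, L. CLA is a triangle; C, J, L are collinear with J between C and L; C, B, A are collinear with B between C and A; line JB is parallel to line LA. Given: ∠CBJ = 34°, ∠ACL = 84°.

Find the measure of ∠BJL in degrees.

∠BJL = 118°

1. ∠CAL = 34°  [JB∥LA, corresponding at B]
2. ∠ALC = 62°  [△CLA]
3. ∠BJC = 62°  [JB∥LA, corresponding at J]
4. ∠BJL = 118°  [linear pair at J on CL]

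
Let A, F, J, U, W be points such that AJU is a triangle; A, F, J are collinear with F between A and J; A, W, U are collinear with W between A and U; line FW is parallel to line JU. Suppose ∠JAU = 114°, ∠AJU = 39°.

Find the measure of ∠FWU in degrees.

1. ∠AUJ = 27°  [△AJU]
2. ∠AWF = 27°  [FW∥JU, corresponding at W]
3. ∠FWU = 153°  [linear pair at W on AU]

∠FWU = 153°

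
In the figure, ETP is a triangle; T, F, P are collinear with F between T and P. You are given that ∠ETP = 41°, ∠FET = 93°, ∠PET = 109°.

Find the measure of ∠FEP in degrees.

∠FEP = 16°

1. ∠EPT = 30°  [△ETP]
2. ∠ETF = 41°  [F on ray TP]
3. ∠EFT = 46°  [△ETF]
4. ∠EPF = 30°  [F on ray PT]
5. ∠EFP = 134°  [linear pair at F on TP]
6. ∠FEP = 16°  [△EFP]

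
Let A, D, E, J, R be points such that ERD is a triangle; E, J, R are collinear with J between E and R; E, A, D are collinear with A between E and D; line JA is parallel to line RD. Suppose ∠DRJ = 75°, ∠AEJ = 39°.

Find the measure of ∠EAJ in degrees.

1. ∠DRE = 75°  [J on ray RE]
2. ∠DER = 39°  [J on ER, A on ED]
3. ∠EDR = 66°  [△ERD]
4. ∠EAJ = 66°  [JA∥RD, corresponding at A]

∠EAJ = 66°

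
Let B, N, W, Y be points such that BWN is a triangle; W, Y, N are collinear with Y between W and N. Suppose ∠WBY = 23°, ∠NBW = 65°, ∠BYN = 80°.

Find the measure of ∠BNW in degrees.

∠BNW = 58°

1. ∠BYW = 100°  [linear pair at Y on WN]
2. ∠BWY = 57°  [△BWY]
3. ∠BWN = 57°  [Y on ray WN]
4. ∠BNW = 58°  [△BWN]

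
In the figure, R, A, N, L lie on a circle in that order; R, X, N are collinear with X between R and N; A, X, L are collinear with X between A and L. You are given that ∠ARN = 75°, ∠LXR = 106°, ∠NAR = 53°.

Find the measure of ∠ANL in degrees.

∠ANL = 83°

1. ∠ALN = 75°  [same arc AN]
2. ∠ANR = 52°  [△RAN]
3. ∠AXN = 106°  [vertical angles at X]
4. ∠LAN = 22°  [△AXN]
5. ∠ANL = 83°  [△ANL]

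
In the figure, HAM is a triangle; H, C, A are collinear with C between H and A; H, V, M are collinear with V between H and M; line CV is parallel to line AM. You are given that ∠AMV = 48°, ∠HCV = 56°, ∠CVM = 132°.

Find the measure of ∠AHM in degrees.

∠AHM = 76°

1. ∠AMH = 48°  [V on ray MH]
2. ∠HAM = 56°  [CV∥AM, corresponding at C]
3. ∠AHM = 76°  [△HAM]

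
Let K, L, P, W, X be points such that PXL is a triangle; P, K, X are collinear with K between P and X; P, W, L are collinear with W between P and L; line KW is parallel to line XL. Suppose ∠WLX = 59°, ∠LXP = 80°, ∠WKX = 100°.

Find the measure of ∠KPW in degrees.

1. ∠PLX = 59°  [W on ray LP]
2. ∠LPX = 41°  [△PXL]
3. ∠KPW = 41°  [K on PX, W on PL]

∠KPW = 41°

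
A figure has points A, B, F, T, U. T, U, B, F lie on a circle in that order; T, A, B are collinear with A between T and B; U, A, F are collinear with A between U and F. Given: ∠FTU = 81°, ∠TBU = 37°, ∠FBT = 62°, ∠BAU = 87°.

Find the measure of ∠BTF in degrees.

∠BTF = 56°

1. ∠TFU = 37°  [same arc TU]
2. ∠FAT = 87°  [vertical angles at A]
3. ∠BTF = 56°  [△TAF]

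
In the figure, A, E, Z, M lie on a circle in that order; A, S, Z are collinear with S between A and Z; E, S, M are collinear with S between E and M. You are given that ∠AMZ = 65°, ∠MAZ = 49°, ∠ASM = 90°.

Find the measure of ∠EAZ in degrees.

1. ∠AZM = 66°  [△AZM]
2. ∠ESZ = 90°  [vertical angles at S]
3. ∠AEM = 66°  [same arc AM]
4. ∠ASE = 90°  [linear pair at S on AZ]
5. ∠EAZ = 24°  [△ASE]

∠EAZ = 24°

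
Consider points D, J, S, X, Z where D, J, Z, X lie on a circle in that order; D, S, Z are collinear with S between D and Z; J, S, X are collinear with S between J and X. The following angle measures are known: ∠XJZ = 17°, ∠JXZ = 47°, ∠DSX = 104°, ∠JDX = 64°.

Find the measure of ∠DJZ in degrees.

1. ∠JDZ = 47°  [same arc JZ]
2. ∠JSZ = 104°  [vertical angles at S]
3. ∠DZJ = 59°  [△JSZ]
4. ∠DJZ = 74°  [△DJZ]

∠DJZ = 74°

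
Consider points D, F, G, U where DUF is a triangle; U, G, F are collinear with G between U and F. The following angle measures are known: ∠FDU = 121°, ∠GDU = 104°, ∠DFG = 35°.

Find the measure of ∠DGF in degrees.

∠DGF = 128°

1. ∠DFU = 35°  [G on ray FU]
2. ∠DUF = 24°  [△DUF]
3. ∠DUG = 24°  [G on ray UF]
4. ∠DGU = 52°  [△DUG]
5. ∠DGF = 128°  [linear pair at G on UF]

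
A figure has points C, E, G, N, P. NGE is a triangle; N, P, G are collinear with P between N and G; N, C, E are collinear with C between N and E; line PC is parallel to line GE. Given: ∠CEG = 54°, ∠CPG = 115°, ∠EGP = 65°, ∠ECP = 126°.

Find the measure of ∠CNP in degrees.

1. ∠CPN = 65°  [linear pair at P on NG]
2. ∠NCP = 54°  [linear pair at C on NE]
3. ∠CNP = 61°  [△NPC]

∠CNP = 61°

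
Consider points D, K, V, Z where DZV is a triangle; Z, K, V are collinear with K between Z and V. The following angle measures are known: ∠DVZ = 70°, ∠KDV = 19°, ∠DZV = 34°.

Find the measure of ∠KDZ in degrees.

1. ∠DVK = 70°  [K on ray VZ]
2. ∠DKV = 91°  [△DKV]
3. ∠DZK = 34°  [K on ray ZV]
4. ∠DKZ = 89°  [linear pair at K on ZV]
5. ∠KDZ = 57°  [△DZK]

∠KDZ = 57°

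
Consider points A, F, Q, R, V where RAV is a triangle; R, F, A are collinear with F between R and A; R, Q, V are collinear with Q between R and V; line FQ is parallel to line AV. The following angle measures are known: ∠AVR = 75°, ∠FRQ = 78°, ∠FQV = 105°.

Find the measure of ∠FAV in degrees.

∠FAV = 27°

1. ∠FQR = 75°  [FQ∥AV, corresponding at Q]
2. ∠QFR = 27°  [△RFQ]
3. ∠AFQ = 153°  [linear pair at F on RA]
4. ∠FAV = 27°  [FQ∥AV, co-interior at A–F]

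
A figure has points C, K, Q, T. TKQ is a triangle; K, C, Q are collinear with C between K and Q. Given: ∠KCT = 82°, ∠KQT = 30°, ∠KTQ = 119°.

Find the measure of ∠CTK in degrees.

1. ∠QKT = 31°  [△TKQ]
2. ∠CKT = 31°  [C on ray KQ]
3. ∠CTK = 67°  [△TKC]

∠CTK = 67°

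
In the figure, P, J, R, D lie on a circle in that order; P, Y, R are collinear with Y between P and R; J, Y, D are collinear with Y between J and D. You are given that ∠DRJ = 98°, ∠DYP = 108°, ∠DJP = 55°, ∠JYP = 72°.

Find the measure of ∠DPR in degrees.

∠DPR = 29°

1. ∠DPJ = 82°  [cyclic PJRD, opposite ∠P+∠R]
2. ∠JDP = 43°  [△PJD]
3. ∠DPR = 29°  [△PYD]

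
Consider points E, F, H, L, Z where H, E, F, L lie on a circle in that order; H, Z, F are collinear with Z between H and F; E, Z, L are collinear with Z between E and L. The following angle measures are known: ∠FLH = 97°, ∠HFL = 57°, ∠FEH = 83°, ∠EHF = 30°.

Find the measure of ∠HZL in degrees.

1. ∠FHL = 26°  [△HFL]
2. ∠EFH = 67°  [△HEF]
3. ∠ELH = 67°  [same arc HE]
4. ∠HZL = 87°  [△HZL]

∠HZL = 87°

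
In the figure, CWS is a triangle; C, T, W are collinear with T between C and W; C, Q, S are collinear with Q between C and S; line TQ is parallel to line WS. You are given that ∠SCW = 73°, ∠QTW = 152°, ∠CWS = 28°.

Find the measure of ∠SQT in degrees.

1. ∠CSW = 79°  [△CWS]
2. ∠CQT = 79°  [TQ∥WS, corresponding at Q]
3. ∠SQT = 101°  [linear pair at Q on CS]

∠SQT = 101°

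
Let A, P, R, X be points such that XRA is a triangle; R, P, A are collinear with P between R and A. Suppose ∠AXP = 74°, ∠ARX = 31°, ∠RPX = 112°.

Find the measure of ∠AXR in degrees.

∠AXR = 111°

1. ∠APX = 68°  [linear pair at P on RA]
2. ∠PAX = 38°  [△XPA]
3. ∠RAX = 38°  [P on ray AR]
4. ∠AXR = 111°  [△XRA]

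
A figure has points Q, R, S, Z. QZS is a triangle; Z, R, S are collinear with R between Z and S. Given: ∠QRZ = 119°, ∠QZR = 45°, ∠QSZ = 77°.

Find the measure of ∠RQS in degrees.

1. ∠QRS = 61°  [linear pair at R on ZS]
2. ∠QSR = 77°  [R on ray SZ]
3. ∠RQS = 42°  [△QRS]

∠RQS = 42°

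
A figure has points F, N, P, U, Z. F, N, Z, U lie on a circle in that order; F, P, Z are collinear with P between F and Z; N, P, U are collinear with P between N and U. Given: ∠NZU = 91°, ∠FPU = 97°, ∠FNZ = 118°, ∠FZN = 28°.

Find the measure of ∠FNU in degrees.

∠FNU = 63°

1. ∠NFU = 89°  [cyclic FNZU, opposite ∠F+∠Z]
2. ∠FUN = 28°  [same arc FN]
3. ∠FNU = 63°  [△FNU]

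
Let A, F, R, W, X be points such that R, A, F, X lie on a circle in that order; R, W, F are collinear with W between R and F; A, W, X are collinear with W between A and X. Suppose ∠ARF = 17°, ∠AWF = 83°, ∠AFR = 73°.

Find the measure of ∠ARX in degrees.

1. ∠AWR = 97°  [linear pair at W on RF]
2. ∠AXR = 73°  [same arc RA]
3. ∠RAX = 66°  [△RWA]
4. ∠ARX = 41°  [△RAX]

∠ARX = 41°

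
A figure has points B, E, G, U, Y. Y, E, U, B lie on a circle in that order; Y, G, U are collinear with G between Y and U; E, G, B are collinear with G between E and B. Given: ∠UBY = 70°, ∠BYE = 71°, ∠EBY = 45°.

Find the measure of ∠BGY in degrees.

∠BGY = 89°

1. ∠BEY = 64°  [△YEB]
2. ∠BUY = 64°  [same arc YB]
3. ∠BYU = 46°  [△YUB]
4. ∠BGY = 89°  [△YGB]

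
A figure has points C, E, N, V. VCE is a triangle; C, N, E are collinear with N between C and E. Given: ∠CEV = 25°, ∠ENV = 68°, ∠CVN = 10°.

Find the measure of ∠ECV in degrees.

∠ECV = 58°

1. ∠CNV = 112°  [linear pair at N on CE]
2. ∠NCV = 58°  [△VCN]
3. ∠ECV = 58°  [N on ray CE]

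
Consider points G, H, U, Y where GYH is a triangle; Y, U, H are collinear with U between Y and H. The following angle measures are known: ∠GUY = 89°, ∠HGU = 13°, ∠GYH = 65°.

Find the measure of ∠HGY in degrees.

∠HGY = 39°

1. ∠GUH = 91°  [linear pair at U on YH]
2. ∠GHU = 76°  [△GUH]
3. ∠GHY = 76°  [U on ray HY]
4. ∠HGY = 39°  [△GYH]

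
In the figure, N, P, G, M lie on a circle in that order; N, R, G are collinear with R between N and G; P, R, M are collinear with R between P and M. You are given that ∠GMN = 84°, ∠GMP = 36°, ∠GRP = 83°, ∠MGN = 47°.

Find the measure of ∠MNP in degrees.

∠MNP = 85°

1. ∠GNM = 49°  [△NGM]
2. ∠MRN = 83°  [vertical angles at R]
3. ∠MPN = 47°  [same arc NM]
4. ∠NMP = 48°  [△NRM]
5. ∠MNP = 85°  [△NPM]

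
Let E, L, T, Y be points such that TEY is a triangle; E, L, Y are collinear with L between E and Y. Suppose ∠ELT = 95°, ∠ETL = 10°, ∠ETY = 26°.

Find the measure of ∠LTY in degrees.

1. ∠LET = 75°  [△TEL]
2. ∠TLY = 85°  [linear pair at L on EY]
3. ∠TEY = 75°  [L on ray EY]
4. ∠EYT = 79°  [△TEY]
5. ∠LYT = 79°  [L on ray YE]
6. ∠LTY = 16°  [△TLY]

∠LTY = 16°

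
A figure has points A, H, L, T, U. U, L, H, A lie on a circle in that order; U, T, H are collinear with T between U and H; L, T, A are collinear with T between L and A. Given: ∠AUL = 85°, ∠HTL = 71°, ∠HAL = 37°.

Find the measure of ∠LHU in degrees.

1. ∠AHL = 95°  [cyclic ULHA, opposite ∠U+∠H]
2. ∠ALH = 48°  [△LHA]
3. ∠LHU = 61°  [△LTH]

∠LHU = 61°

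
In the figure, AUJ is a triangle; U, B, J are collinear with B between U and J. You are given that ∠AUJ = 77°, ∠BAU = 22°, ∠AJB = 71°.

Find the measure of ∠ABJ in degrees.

1. ∠AUB = 77°  [B on ray UJ]
2. ∠ABU = 81°  [△AUB]
3. ∠ABJ = 99°  [linear pair at B on UJ]

∠ABJ = 99°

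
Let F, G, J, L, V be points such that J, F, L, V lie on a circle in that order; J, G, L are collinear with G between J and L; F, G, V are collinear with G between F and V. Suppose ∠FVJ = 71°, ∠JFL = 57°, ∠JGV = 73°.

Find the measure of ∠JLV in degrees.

∠JLV = 21°

1. ∠LJV = 36°  [△JGV]
2. ∠JVL = 123°  [cyclic JFLV, opposite ∠F+∠V]
3. ∠JLV = 21°  [△JLV]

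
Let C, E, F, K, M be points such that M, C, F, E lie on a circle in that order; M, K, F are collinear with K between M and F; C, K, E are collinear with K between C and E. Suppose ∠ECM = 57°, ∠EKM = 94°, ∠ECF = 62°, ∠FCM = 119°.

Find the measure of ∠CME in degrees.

∠CME = 99°

1. ∠EMF = 62°  [same arc FE]
2. ∠CEM = 24°  [△MKE]
3. ∠CME = 99°  [△MCE]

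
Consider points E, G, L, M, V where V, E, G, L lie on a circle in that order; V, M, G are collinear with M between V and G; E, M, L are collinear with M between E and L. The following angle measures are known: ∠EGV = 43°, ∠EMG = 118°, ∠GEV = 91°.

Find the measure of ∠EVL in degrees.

1. ∠ELV = 43°  [same arc VE]
2. ∠EVG = 46°  [△VEG]
3. ∠EMV = 62°  [linear pair at M on VG]
4. ∠LEV = 72°  [△VME]
5. ∠EVL = 65°  [△VEL]

∠EVL = 65°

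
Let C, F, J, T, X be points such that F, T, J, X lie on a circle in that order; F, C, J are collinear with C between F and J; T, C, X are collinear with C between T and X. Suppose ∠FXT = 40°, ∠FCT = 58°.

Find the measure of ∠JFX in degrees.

∠JFX = 18°

1. ∠FJT = 40°  [same arc FT]
2. ∠JCT = 122°  [linear pair at C on FJ]
3. ∠JTX = 18°  [△TCJ]
4. ∠JFX = 18°  [same arc JX]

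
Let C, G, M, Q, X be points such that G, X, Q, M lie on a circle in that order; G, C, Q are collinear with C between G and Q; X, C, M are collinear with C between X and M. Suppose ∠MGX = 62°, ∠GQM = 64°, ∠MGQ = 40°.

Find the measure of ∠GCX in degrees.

∠GCX = 94°

1. ∠MQX = 118°  [cyclic GXQM, opposite ∠G+∠Q]
2. ∠GXM = 64°  [same arc GM]
3. ∠MXQ = 40°  [same arc QM]
4. ∠QMX = 22°  [△XQM]
5. ∠QGX = 22°  [same arc XQ]
6. ∠GCX = 94°  [△GCX]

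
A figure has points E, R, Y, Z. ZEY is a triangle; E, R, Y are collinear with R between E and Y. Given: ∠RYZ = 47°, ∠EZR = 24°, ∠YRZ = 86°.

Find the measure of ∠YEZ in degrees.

∠YEZ = 62°

1. ∠ERZ = 94°  [linear pair at R on EY]
2. ∠REZ = 62°  [△ZER]
3. ∠YEZ = 62°  [R on ray EY]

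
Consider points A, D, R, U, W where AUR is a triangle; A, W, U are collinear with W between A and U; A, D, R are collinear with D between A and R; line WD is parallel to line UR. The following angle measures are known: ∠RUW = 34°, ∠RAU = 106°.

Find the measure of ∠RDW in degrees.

∠RDW = 140°

1. ∠AUR = 34°  [W on ray UA]
2. ∠ARU = 40°  [△AUR]
3. ∠ADW = 40°  [WD∥UR, corresponding at D]
4. ∠RDW = 140°  [linear pair at D on AR]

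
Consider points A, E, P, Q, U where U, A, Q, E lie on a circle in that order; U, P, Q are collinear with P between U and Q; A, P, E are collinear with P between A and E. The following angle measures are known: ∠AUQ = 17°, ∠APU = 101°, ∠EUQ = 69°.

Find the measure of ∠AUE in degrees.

1. ∠AEQ = 17°  [same arc AQ]
2. ∠EAQ = 69°  [same arc QE]
3. ∠AQE = 94°  [△AQE]
4. ∠AUE = 86°  [cyclic UAQE, opposite ∠U+∠Q]

∠AUE = 86°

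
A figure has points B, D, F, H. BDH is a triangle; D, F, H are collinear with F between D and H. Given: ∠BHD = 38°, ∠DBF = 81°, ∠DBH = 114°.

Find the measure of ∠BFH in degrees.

1. ∠BDH = 28°  [△BDH]
2. ∠BDF = 28°  [F on ray DH]
3. ∠BFD = 71°  [△BDF]
4. ∠BFH = 109°  [linear pair at F on DH]

∠BFH = 109°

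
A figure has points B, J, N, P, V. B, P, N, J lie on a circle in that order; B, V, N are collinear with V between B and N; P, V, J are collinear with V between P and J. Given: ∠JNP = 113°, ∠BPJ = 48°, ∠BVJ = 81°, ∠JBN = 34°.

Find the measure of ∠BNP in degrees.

1. ∠JBP = 67°  [cyclic BPNJ, opposite ∠B+∠N]
2. ∠BJP = 65°  [△BPJ]
3. ∠BNP = 65°  [same arc BP]

∠BNP = 65°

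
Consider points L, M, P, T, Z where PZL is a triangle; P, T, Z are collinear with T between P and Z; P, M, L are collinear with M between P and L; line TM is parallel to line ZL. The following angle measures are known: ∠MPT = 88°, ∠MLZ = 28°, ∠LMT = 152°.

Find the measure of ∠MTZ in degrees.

1. ∠PMT = 28°  [linear pair at M on PL]
2. ∠MTP = 64°  [△PTM]
3. ∠MTZ = 116°  [linear pair at T on PZ]

∠MTZ = 116°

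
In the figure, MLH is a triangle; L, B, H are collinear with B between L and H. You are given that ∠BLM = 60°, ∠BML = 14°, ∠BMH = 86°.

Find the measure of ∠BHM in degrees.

1. ∠LBM = 106°  [△MLB]
2. ∠HBM = 74°  [linear pair at B on LH]
3. ∠BHM = 20°  [△MBH]

∠BHM = 20°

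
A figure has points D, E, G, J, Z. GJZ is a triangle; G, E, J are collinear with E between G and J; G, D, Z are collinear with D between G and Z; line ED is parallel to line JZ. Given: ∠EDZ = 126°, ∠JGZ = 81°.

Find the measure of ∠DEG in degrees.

1. ∠EDG = 54°  [linear pair at D on GZ]
2. ∠DGE = 81°  [E on GJ, D on GZ]
3. ∠DEG = 45°  [△GED]

∠DEG = 45°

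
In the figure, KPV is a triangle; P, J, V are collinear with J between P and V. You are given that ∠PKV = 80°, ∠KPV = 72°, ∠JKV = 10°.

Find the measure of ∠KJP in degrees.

1. ∠KVP = 28°  [△KPV]
2. ∠JVK = 28°  [J on ray VP]
3. ∠KJV = 142°  [△KJV]
4. ∠KJP = 38°  [linear pair at J on PV]

∠KJP = 38°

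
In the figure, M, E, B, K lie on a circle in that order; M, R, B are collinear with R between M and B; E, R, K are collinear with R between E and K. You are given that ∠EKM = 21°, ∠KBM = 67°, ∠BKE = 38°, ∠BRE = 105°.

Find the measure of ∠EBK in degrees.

1. ∠EBM = 21°  [same arc ME]
2. ∠BEK = 54°  [△ERB]
3. ∠EBK = 88°  [△EBK]

∠EBK = 88°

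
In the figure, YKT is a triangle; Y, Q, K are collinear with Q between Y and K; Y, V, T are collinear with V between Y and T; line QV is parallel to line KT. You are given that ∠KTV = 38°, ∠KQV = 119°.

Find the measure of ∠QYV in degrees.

∠QYV = 81°

1. ∠KTY = 38°  [V on ray TY]
2. ∠VQY = 61°  [linear pair at Q on YK]
3. ∠QVY = 38°  [QV∥KT, corresponding at V]
4. ∠QYV = 81°  [△YQV]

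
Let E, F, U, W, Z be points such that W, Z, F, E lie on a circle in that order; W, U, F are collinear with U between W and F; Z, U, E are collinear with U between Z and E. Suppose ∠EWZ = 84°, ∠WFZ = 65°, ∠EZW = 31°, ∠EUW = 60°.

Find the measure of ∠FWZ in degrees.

∠FWZ = 29°

1. ∠EFW = 31°  [same arc WE]
2. ∠EUF = 120°  [linear pair at U on WF]
3. ∠FEZ = 29°  [△FUE]
4. ∠FWZ = 29°  [same arc ZF]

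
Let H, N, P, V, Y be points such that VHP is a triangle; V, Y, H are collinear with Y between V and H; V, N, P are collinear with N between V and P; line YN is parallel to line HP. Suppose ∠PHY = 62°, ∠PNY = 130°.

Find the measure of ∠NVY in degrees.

1. ∠PHV = 62°  [Y on ray HV]
2. ∠VNY = 50°  [linear pair at N on VP]
3. ∠NYV = 62°  [YN∥HP, corresponding at Y]
4. ∠NVY = 68°  [△VYN]

∠NVY = 68°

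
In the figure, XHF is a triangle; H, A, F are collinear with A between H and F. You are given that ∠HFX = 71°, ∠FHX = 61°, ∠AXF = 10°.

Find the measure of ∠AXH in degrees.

1. ∠AFX = 71°  [A on ray FH]
2. ∠AHX = 61°  [A on ray HF]
3. ∠FAX = 99°  [△XAF]
4. ∠HAX = 81°  [linear pair at A on HF]
5. ∠AXH = 38°  [△XHA]

∠AXH = 38°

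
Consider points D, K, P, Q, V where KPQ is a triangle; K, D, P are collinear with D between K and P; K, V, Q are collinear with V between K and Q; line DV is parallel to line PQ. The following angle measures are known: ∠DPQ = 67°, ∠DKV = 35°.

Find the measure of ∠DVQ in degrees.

∠DVQ = 102°

1. ∠KPQ = 67°  [D on ray PK]
2. ∠PKQ = 35°  [D on KP, V on KQ]
3. ∠KQP = 78°  [△KPQ]
4. ∠DVK = 78°  [DV∥PQ, corresponding at V]
5. ∠DVQ = 102°  [linear pair at V on KQ]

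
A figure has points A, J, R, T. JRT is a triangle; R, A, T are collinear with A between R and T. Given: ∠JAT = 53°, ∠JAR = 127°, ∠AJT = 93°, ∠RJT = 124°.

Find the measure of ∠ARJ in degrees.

∠ARJ = 22°

1. ∠ATJ = 34°  [△JAT]
2. ∠JTR = 34°  [A on ray TR]
3. ∠JRT = 22°  [△JRT]
4. ∠ARJ = 22°  [A on ray RT]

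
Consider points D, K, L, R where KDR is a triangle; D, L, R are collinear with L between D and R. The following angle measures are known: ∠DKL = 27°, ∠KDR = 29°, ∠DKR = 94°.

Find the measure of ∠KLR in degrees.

∠KLR = 56°

1. ∠KDL = 29°  [L on ray DR]
2. ∠DLK = 124°  [△KDL]
3. ∠KLR = 56°  [linear pair at L on DR]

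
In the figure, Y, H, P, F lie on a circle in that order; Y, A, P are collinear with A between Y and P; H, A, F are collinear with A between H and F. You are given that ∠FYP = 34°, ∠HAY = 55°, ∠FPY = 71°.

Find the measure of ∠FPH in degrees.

∠FPH = 92°

1. ∠FHP = 34°  [same arc PF]
2. ∠FAP = 55°  [vertical angles at A]
3. ∠HFP = 54°  [△PAF]
4. ∠FPH = 92°  [△HPF]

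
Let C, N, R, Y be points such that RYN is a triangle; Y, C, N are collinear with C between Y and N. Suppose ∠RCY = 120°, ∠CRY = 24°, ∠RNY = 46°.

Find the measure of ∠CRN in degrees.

1. ∠NCR = 60°  [linear pair at C on YN]
2. ∠CNR = 46°  [C on ray NY]
3. ∠CRN = 74°  [△RCN]

∠CRN = 74°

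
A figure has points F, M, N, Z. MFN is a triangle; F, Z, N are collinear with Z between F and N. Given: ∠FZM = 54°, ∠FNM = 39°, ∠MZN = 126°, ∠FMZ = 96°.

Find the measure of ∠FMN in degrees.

∠FMN = 111°

1. ∠MFZ = 30°  [△MFZ]
2. ∠MFN = 30°  [Z on ray FN]
3. ∠FMN = 111°  [△MFN]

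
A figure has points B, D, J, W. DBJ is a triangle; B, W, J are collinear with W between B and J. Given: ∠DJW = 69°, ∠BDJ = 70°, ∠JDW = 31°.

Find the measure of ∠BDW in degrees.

1. ∠DWJ = 80°  [△DWJ]
2. ∠BJD = 69°  [W on ray JB]
3. ∠DBJ = 41°  [△DBJ]
4. ∠BWD = 100°  [linear pair at W on BJ]
5. ∠DBW = 41°  [W on ray BJ]
6. ∠BDW = 39°  [△DBW]

∠BDW = 39°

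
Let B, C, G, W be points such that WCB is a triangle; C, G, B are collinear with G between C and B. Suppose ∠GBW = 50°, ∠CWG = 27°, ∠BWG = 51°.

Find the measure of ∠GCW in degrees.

∠GCW = 52°

1. ∠BGW = 79°  [△WGB]
2. ∠CGW = 101°  [linear pair at G on CB]
3. ∠GCW = 52°  [△WCG]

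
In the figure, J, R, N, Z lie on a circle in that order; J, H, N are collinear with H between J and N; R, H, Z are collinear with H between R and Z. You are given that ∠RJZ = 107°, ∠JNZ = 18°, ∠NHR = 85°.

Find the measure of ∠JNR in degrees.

∠JNR = 55°

1. ∠JRZ = 18°  [same arc JZ]
2. ∠JZR = 55°  [△JRZ]
3. ∠JNR = 55°  [same arc JR]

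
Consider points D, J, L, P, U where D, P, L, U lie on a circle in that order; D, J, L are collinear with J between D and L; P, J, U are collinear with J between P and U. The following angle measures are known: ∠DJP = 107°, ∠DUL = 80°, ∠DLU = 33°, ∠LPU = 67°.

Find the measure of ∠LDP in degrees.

1. ∠LJP = 73°  [linear pair at J on DL]
2. ∠DPL = 100°  [cyclic DPLU, opposite ∠P+∠U]
3. ∠DLP = 40°  [△PJL]
4. ∠LDP = 40°  [△DPL]

∠LDP = 40°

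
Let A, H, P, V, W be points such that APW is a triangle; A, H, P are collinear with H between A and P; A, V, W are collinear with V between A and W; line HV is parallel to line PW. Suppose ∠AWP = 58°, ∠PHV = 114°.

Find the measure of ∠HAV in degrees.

1. ∠AVH = 58°  [HV∥PW, corresponding at V]
2. ∠AHV = 66°  [linear pair at H on AP]
3. ∠HAV = 56°  [△AHV]

∠HAV = 56°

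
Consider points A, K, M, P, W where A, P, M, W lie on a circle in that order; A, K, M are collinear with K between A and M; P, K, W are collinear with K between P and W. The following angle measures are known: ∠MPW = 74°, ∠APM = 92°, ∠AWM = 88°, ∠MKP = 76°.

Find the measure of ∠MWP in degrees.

1. ∠AMP = 30°  [△PKM]
2. ∠MAP = 58°  [△APM]
3. ∠MWP = 58°  [same arc PM]

∠MWP = 58°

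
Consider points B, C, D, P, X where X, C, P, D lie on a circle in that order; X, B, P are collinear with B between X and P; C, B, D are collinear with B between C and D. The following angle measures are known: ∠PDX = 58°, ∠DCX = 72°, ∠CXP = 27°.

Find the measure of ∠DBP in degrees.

∠DBP = 81°

1. ∠DPX = 72°  [same arc XD]
2. ∠CDP = 27°  [same arc CP]
3. ∠DBP = 81°  [△PBD]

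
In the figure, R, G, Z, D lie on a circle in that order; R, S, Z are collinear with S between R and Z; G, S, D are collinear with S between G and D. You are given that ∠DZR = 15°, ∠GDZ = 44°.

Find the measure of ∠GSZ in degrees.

1. ∠DGR = 15°  [same arc RD]
2. ∠GRZ = 44°  [same arc GZ]
3. ∠GSR = 121°  [△RSG]
4. ∠GSZ = 59°  [linear pair at S on RZ]

∠GSZ = 59°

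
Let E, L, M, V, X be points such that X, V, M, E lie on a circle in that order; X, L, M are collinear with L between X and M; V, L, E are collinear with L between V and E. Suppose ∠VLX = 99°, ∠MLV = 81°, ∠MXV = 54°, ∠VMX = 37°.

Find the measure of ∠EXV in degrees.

∠EXV = 116°

1. ∠EVX = 27°  [△XLV]
2. ∠VEX = 37°  [same arc XV]
3. ∠EXV = 116°  [△XVE]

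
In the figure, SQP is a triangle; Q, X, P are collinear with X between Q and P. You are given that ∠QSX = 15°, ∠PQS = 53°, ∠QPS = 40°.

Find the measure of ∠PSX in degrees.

1. ∠SQX = 53°  [X on ray QP]
2. ∠SPX = 40°  [X on ray PQ]
3. ∠QXS = 112°  [△SQX]
4. ∠PXS = 68°  [linear pair at X on QP]
5. ∠PSX = 72°  [△SXP]

∠PSX = 72°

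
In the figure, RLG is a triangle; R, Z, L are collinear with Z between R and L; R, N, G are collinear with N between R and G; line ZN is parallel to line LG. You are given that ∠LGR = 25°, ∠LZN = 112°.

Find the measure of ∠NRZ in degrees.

∠NRZ = 87°

1. ∠RNZ = 25°  [ZN∥LG, corresponding at N]
2. ∠NZR = 68°  [linear pair at Z on RL]
3. ∠NRZ = 87°  [△RZN]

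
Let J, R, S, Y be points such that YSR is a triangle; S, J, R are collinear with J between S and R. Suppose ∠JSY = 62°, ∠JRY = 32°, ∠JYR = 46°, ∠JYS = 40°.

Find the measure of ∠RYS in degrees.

∠RYS = 86°

1. ∠RSY = 62°  [J on ray SR]
2. ∠SRY = 32°  [J on ray RS]
3. ∠RYS = 86°  [△YSR]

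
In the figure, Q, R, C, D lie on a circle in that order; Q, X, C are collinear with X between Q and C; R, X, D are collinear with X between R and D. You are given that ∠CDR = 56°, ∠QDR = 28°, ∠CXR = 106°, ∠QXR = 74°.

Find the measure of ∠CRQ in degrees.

1. ∠CQR = 56°  [same arc RC]
2. ∠QCR = 28°  [same arc QR]
3. ∠CRQ = 96°  [△QRC]

∠CRQ = 96°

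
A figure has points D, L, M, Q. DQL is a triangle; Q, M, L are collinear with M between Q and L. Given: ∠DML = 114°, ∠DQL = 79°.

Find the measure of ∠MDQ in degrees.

∠MDQ = 35°

1. ∠DMQ = 66°  [linear pair at M on QL]
2. ∠DQM = 79°  [M on ray QL]
3. ∠MDQ = 35°  [△DQM]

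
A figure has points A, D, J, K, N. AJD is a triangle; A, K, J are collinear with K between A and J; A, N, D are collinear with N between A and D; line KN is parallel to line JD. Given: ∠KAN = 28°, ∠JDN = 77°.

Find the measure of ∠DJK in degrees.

∠DJK = 75°

1. ∠DAJ = 28°  [K on AJ, N on AD]
2. ∠ADJ = 77°  [N on ray DA]
3. ∠AJD = 75°  [△AJD]
4. ∠DJK = 75°  [K on ray JA]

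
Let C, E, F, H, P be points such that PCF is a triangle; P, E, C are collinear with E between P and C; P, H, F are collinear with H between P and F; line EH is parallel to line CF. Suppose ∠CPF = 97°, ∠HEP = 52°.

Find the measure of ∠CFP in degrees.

∠CFP = 31°

1. ∠EPH = 97°  [E on PC, H on PF]
2. ∠EHP = 31°  [△PEH]
3. ∠CFP = 31°  [EH∥CF, corresponding at H]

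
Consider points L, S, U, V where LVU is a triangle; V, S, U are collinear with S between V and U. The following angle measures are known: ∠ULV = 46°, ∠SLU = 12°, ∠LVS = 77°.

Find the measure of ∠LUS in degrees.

∠LUS = 57°

1. ∠LVU = 77°  [S on ray VU]
2. ∠LUV = 57°  [△LVU]
3. ∠LUS = 57°  [S on ray UV]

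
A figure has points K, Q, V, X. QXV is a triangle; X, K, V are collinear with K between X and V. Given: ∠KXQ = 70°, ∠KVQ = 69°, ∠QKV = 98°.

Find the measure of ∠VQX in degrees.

1. ∠QXV = 70°  [K on ray XV]
2. ∠QVX = 69°  [K on ray VX]
3. ∠VQX = 41°  [△QXV]

∠VQX = 41°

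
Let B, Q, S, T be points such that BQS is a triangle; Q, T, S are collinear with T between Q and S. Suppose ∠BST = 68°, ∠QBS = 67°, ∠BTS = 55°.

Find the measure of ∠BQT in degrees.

∠BQT = 45°

1. ∠BSQ = 68°  [T on ray SQ]
2. ∠BQS = 45°  [△BQS]
3. ∠BQT = 45°  [T on ray QS]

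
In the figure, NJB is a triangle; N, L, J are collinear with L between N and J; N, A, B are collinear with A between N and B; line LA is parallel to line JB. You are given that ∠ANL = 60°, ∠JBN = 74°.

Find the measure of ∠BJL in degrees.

∠BJL = 46°

1. ∠BNJ = 60°  [L on NJ, A on NB]
2. ∠BJN = 46°  [△NJB]
3. ∠BJL = 46°  [L on ray JN]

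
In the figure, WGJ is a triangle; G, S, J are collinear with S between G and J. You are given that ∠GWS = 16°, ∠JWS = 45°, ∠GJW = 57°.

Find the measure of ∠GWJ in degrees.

1. ∠SJW = 57°  [S on ray JG]
2. ∠JSW = 78°  [△WSJ]
3. ∠GSW = 102°  [linear pair at S on GJ]
4. ∠SGW = 62°  [△WGS]
5. ∠JGW = 62°  [S on ray GJ]
6. ∠GWJ = 61°  [△WGJ]

∠GWJ = 61°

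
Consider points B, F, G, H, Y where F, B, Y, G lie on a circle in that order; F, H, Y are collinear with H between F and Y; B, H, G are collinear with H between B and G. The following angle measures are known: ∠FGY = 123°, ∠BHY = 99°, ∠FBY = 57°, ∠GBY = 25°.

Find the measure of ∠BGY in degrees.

1. ∠BYF = 56°  [△BHY]
2. ∠BFY = 67°  [△FBY]
3. ∠BGY = 67°  [same arc BY]

∠BGY = 67°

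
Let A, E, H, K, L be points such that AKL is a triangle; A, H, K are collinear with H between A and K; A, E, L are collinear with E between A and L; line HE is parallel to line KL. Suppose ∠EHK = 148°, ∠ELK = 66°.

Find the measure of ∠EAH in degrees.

1. ∠AHE = 32°  [linear pair at H on AK]
2. ∠ALK = 66°  [E on ray LA]
3. ∠AKL = 32°  [HE∥KL, corresponding at H]
4. ∠KAL = 82°  [△AKL]
5. ∠EAH = 82°  [H on AK, E on AL]

∠EAH = 82°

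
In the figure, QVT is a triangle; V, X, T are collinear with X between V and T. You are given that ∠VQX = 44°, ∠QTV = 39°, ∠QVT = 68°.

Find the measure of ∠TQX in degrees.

∠TQX = 29°

1. ∠QTX = 39°  [X on ray TV]
2. ∠QVX = 68°  [X on ray VT]
3. ∠QXV = 68°  [△QVX]
4. ∠QXT = 112°  [linear pair at X on VT]
5. ∠TQX = 29°  [△QXT]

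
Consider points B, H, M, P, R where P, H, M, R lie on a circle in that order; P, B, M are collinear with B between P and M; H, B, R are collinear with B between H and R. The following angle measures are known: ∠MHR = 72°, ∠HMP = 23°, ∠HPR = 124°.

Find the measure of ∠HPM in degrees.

∠HPM = 52°

1. ∠HBM = 85°  [△HBM]
2. ∠HRP = 23°  [same arc PH]
3. ∠PHR = 33°  [△PHR]
4. ∠HBP = 95°  [linear pair at B on PM]
5. ∠HPM = 52°  [△PBH]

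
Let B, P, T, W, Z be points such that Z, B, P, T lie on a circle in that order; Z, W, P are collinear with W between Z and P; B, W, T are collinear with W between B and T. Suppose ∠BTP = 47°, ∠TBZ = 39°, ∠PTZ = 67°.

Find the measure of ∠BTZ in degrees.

1. ∠BZP = 47°  [same arc BP]
2. ∠PBZ = 113°  [cyclic ZBPT, opposite ∠B+∠T]
3. ∠BPZ = 20°  [△ZBP]
4. ∠BTZ = 20°  [same arc ZB]

∠BTZ = 20°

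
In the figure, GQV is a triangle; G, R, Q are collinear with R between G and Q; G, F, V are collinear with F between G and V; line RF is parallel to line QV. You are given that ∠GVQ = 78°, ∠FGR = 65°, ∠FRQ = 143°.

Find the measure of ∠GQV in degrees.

∠GQV = 37°

1. ∠GFR = 78°  [RF∥QV, corresponding at F]
2. ∠FRG = 37°  [△GRF]
3. ∠GQV = 37°  [RF∥QV, corresponding at R]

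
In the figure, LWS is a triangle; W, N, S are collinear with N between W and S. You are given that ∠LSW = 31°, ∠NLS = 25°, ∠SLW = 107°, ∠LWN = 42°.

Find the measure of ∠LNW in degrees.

1. ∠LSN = 31°  [N on ray SW]
2. ∠LNS = 124°  [△LNS]
3. ∠LNW = 56°  [linear pair at N on WS]

∠LNW = 56°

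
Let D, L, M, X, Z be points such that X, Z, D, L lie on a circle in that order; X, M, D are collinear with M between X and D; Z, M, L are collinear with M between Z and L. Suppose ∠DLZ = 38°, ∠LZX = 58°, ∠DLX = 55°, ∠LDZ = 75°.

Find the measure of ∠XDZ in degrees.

1. ∠DXZ = 38°  [same arc ZD]
2. ∠DZX = 125°  [cyclic XZDL, opposite ∠Z+∠L]
3. ∠XDZ = 17°  [△XZD]

∠XDZ = 17°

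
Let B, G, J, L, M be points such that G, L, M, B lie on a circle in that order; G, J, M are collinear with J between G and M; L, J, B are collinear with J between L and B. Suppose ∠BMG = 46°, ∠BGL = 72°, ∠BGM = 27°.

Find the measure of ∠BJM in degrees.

1. ∠BLG = 46°  [same arc GB]
2. ∠GBL = 62°  [△GLB]
3. ∠BJG = 91°  [△GJB]
4. ∠BJM = 89°  [linear pair at J on GM]

∠BJM = 89°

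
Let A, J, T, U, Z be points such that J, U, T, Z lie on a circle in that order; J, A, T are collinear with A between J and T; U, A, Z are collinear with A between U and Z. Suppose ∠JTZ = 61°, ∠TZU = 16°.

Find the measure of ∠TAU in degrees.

1. ∠JUZ = 61°  [same arc JZ]
2. ∠TJU = 16°  [same arc UT]
3. ∠JAU = 103°  [△JAU]
4. ∠TAU = 77°  [linear pair at A on JT]

∠TAU = 77°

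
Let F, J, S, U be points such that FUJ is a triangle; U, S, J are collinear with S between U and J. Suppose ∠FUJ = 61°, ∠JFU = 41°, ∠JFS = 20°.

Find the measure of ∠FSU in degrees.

1. ∠FJU = 78°  [△FUJ]
2. ∠FJS = 78°  [S on ray JU]
3. ∠FSJ = 82°  [△FSJ]
4. ∠FSU = 98°  [linear pair at S on UJ]

∠FSU = 98°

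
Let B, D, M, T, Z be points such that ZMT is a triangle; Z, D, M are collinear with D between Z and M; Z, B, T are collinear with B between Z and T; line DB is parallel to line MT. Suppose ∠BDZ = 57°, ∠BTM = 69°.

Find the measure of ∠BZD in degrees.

∠BZD = 54°

1. ∠TMZ = 57°  [DB∥MT, corresponding at D]
2. ∠MTZ = 69°  [B on ray TZ]
3. ∠MZT = 54°  [△ZMT]
4. ∠BZD = 54°  [D on ZM, B on ZT]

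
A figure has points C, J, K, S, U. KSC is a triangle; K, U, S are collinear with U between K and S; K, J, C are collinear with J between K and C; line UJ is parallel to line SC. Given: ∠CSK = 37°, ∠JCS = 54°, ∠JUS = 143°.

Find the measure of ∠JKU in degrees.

1. ∠KCS = 54°  [J on ray CK]
2. ∠CKS = 89°  [△KSC]
3. ∠JKU = 89°  [U on KS, J on KC]

∠JKU = 89°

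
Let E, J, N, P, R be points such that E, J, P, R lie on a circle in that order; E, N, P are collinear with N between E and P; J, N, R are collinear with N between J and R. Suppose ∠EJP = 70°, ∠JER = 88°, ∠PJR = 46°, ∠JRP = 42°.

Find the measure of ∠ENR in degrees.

1. ∠ERP = 110°  [cyclic EJPR, opposite ∠J+∠R]
2. ∠PER = 46°  [same arc PR]
3. ∠EPR = 24°  [△EPR]
4. ∠PNR = 114°  [△PNR]
5. ∠ENR = 66°  [linear pair at N on EP]

∠ENR = 66°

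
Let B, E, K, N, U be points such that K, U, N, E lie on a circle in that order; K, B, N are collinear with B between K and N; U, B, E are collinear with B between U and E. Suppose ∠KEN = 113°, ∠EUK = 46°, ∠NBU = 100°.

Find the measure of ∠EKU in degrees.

1. ∠ENK = 46°  [same arc KE]
2. ∠EBK = 100°  [vertical angles at B]
3. ∠EKN = 21°  [△KNE]
4. ∠KEU = 59°  [△KBE]
5. ∠EKU = 75°  [△KUE]

∠EKU = 75°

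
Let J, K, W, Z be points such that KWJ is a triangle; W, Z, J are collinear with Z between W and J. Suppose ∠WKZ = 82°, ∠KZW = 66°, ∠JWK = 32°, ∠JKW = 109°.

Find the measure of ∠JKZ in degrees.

∠JKZ = 27°

1. ∠JZK = 114°  [linear pair at Z on WJ]
2. ∠KJW = 39°  [△KWJ]
3. ∠KJZ = 39°  [Z on ray JW]
4. ∠JKZ = 27°  [△KZJ]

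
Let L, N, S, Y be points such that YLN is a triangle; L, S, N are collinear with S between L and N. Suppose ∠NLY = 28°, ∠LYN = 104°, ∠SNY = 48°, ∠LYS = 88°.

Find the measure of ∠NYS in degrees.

∠NYS = 16°

1. ∠SLY = 28°  [S on ray LN]
2. ∠LSY = 64°  [△YLS]
3. ∠NSY = 116°  [linear pair at S on LN]
4. ∠NYS = 16°  [△YSN]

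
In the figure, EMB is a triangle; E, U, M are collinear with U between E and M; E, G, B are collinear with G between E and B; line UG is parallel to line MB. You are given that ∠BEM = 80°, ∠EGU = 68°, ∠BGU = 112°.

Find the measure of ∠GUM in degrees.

∠GUM = 148°

1. ∠GEU = 80°  [U on EM, G on EB]
2. ∠EUG = 32°  [△EUG]
3. ∠GUM = 148°  [linear pair at U on EM]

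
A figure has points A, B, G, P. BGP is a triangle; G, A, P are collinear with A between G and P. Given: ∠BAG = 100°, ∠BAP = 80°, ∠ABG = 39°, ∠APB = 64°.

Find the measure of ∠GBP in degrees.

∠GBP = 75°

1. ∠AGB = 41°  [△BGA]
2. ∠BPG = 64°  [A on ray PG]
3. ∠BGP = 41°  [A on ray GP]
4. ∠GBP = 75°  [△BGP]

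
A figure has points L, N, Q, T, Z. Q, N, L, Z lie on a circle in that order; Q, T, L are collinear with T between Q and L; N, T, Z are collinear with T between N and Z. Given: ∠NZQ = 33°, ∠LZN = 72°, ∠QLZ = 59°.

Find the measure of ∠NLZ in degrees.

∠NLZ = 92°

1. ∠QNZ = 59°  [same arc QZ]
2. ∠NQZ = 88°  [△QNZ]
3. ∠NLZ = 92°  [cyclic QNLZ, opposite ∠Q+∠L]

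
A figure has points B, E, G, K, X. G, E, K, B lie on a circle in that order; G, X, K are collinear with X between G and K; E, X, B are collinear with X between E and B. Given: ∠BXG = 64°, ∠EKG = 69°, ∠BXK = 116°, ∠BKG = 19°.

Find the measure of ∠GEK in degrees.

∠GEK = 66°

1. ∠EXG = 116°  [vertical angles at X]
2. ∠BEG = 19°  [same arc GB]
3. ∠EGK = 45°  [△GXE]
4. ∠GEK = 66°  [△GEK]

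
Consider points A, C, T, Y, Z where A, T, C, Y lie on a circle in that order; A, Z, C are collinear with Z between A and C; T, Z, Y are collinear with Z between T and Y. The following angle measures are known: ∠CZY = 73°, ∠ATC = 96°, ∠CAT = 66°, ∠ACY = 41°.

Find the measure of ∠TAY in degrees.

∠TAY = 121°

1. ∠AZT = 73°  [vertical angles at Z]
2. ∠AZY = 107°  [linear pair at Z on AC]
3. ∠AYC = 84°  [cyclic ATCY, opposite ∠T+∠Y]
4. ∠ATY = 41°  [△AZT]
5. ∠CAY = 55°  [△ACY]
6. ∠AYT = 18°  [△AZY]
7. ∠TAY = 121°  [△ATY]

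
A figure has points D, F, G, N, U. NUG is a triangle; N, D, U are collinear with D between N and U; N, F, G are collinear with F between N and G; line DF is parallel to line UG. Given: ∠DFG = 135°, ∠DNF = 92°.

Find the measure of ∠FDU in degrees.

1. ∠DFN = 45°  [linear pair at F on NG]
2. ∠FDN = 43°  [△NDF]
3. ∠FDU = 137°  [linear pair at D on NU]

∠FDU = 137°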